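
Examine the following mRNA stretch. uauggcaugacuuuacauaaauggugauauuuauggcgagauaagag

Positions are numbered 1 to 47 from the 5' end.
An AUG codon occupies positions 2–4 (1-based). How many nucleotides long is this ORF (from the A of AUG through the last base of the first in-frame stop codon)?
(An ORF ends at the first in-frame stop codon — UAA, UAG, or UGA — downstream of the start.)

Codons from position 2: AUG (2–4), GCA (5–7), UGA (8–10).
UGA is the first in-frame stop; ORF spans 2–10, 9 nucleotides.

9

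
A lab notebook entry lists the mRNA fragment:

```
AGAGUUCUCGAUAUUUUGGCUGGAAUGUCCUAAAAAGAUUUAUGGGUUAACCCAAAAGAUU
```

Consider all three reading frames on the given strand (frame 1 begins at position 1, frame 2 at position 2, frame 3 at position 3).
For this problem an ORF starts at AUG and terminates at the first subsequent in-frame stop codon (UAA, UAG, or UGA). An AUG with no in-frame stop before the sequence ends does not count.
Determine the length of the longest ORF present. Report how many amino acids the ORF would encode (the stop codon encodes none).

2

Frame 1: AGA GUU CUC GAU AUU UUG GCU GGA AUG UCC UAA AAA GAU UUA UGG GUU AAC CCA AAA GAU — AUG at 25, stop UAA at 31 → 9 nt.
Frame 2: GAG UUC UCG AUA UUU UGG CUG GAA UGU CCU AAA AAG AUU UAU GGG UUA ACC CAA AAG AUU — no AUG→stop ORF.
Frame 3: AGU UCU CGA UAU UUU GGC UGG AAU GUC CUA AAA AGA UUU AUG GGU UAA CCC AAA AGA — AUG at 42, stop UAA at 48 → 9 nt.
Longest: frame 1, positions 25–33, 9 nt = 3 codons = 2 aa. → 2 amino acids.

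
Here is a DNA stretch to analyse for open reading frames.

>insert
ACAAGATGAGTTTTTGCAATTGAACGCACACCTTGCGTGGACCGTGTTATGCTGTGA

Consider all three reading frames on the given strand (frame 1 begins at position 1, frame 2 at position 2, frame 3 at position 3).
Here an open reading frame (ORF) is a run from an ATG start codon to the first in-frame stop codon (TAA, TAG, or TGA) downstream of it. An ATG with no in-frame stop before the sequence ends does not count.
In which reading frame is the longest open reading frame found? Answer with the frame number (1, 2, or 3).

Frame 1: ACA AGA TGA GTT TTT GCA ATT GAA CGC ACA CCT TGC GTG GAC CGT GTT ATG CTG TGA — ATG at 49, stop TGA at 55 → 9 nt.
Frame 2: CAA GAT GAG TTT TTG CAA TTG AAC GCA CAC CTT GCG TGG ACC GTG TTA TGC TGT — no ATG→stop ORF.
Frame 3: AAG ATG AGT TTT TGC AAT TGA ACG CAC ACC TTG CGT GGA CCG TGT TAT GCT GTG — ATG at 6, stop TGA at 21 → 18 nt.
Longest ORF is 18 nt in frame 3 (positions 6–23).

3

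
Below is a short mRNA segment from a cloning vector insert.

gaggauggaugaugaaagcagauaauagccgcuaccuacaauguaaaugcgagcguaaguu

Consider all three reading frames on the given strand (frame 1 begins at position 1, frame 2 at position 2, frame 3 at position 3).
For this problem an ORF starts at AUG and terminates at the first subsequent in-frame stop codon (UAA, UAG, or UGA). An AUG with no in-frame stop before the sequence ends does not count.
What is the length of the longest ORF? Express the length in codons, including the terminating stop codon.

Frame 1: GAG GAU GGA UGA UGA AAG CAG AUA AUA GCC GCU ACC UAC AAU GUA AAU GCG AGC GUA AGU — no AUG→stop ORF.
Frame 2: AGG AUG GAU GAU GAA AGC AGA UAA UAG CCG CUA CCU ACA AUG UAA AUG CGA GCG UAA GUU — AUG at 5, stop UAA at 23 → 21 nt; AUG at 41, stop UAA at 44 → 6 nt; AUG at 47, stop UAA at 56 → 12 nt.
Frame 3: GGA UGG AUG AUG AAA GCA GAU AAU AGC CGC UAC CUA CAA UGU AAA UGC GAG CGU AAG — no AUG→stop ORF.
Longest: frame 2, positions 5–25, 21 nt = 7 codons = 6 aa. → 7 codons.

7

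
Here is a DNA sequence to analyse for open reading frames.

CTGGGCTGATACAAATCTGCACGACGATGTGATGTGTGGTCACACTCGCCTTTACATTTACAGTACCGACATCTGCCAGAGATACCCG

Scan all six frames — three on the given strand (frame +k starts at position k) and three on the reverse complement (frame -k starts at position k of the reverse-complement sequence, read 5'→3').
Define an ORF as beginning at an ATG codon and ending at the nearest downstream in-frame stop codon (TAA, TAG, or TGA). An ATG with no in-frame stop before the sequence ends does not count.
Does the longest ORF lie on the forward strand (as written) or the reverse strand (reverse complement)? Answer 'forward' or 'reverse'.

reverse

Reverse complement (5'→3'): CGGGTATCTCTGGCAGATGTCGGTACTGTAAATGTAAAGGCGAGTGTGACCACACATCACATCGTCGTGCAGATTTGTATCAGCCCAG
Frame +1: CTG GGC TGA TAC AAA TCT GCA CGA CGA TGT GAT GTG TGG TCA CAC TCG CCT TTA CAT TTA CAG TAC CGA CAT CTG CCA GAG ATA CCC — no ATG→stop ORF.
Frame +2: TGG GCT GAT ACA AAT CTG CAC GAC GAT GTG ATG TGT GGT CAC ACT CGC CTT TAC ATT TAC AGT ACC GAC ATC TGC CAG AGA TAC CCG — no ATG→stop ORF.
Frame +3: GGG CTG ATA CAA ATC TGC ACG ACG ATG TGA TGT GTG GTC ACA CTC GCC TTT ACA TTT ACA GTA CCG ACA TCT GCC AGA GAT ACC — ATG at 27, stop TGA at 30 → 6 nt.
Frame -1: CGG GTA TCT CTG GCA GAT GTC GGT ACT GTA AAT GTA AAG GCG AGT GTG ACC ACA CAT CAC ATC GTC GTG CAG ATT TGT ATC AGC CCA — no ATG→stop ORF.
Frame -2: GGG TAT CTC TGG CAG ATG TCG GTA CTG TAA ATG TAA AGG CGA GTG TGA CCA CAC ATC ACA TCG TCG TGC AGA TTT GTA TCA GCC CAG — ATG at 17, stop TAA at 29 → 15 nt; ATG at 32, stop TAA at 35 → 6 nt.
Frame -3: GGT ATC TCT GGC AGA TGT CGG TAC TGT AAA TGT AAA GGC GAG TGT GAC CAC ACA TCA CAT CGT CGT GCA GAT TTG TAT CAG CCC — no ATG→stop ORF.
Forward-strand max 6 nt; reverse-strand max 15 nt. The reverse strand has the longer ORF.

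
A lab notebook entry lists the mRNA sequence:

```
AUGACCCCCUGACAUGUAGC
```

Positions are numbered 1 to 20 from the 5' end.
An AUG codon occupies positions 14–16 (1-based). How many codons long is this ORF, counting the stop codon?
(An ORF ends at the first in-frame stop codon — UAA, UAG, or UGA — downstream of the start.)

Codons from position 14: AUG (14–16), UAG (17–19).
UAG is the first in-frame stop; that's 2 codons including the stop.

2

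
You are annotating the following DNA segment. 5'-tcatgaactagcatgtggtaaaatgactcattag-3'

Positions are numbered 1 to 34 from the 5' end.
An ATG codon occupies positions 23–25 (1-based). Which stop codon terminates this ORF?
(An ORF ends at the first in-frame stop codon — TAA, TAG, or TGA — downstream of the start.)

TAG

Codons from position 23: ATG (23–25), ACT (26–28), CAT (29–31), TAG (32–34).
The first in-frame stop codon is TAG.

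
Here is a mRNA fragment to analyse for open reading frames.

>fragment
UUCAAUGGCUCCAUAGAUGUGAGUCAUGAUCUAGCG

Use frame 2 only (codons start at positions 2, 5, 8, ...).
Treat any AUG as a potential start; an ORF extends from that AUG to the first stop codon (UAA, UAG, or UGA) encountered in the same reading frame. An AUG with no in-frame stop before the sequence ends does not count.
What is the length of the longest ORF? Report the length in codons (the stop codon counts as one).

4

Frame 2: UCA AUG GCU CCA UAG AUG UGA GUC AUG AUC UAG — AUG at 5, stop UAG at 14 → 12 nt; AUG at 17, stop UGA at 20 → 6 nt; AUG at 26, stop UAG at 32 → 9 nt.
Longest: frame 2, positions 5–16, 12 nt = 4 codons = 3 aa. → 4 codons.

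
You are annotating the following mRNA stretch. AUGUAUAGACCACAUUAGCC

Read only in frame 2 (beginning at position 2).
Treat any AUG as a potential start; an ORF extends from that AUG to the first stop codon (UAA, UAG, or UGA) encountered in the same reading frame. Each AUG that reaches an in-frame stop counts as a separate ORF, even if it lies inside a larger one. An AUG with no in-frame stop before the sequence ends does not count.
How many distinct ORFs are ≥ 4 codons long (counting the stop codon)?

Frame 2: UGU AUA GAC CAC AUU AGC — no AUG→stop ORF.
No ORF reaches 4 codons. Count = 0.

0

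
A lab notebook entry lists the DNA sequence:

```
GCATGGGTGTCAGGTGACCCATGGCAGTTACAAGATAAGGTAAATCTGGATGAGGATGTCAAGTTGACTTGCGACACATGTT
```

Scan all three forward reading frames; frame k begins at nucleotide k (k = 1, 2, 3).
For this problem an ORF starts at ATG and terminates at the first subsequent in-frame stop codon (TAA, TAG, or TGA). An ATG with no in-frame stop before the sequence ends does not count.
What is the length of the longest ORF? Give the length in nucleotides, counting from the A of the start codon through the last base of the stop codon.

Frame 1: GCA TGG GTG TCA GGT GAC CCA TGG CAG TTA CAA GAT AAG GTA AAT CTG GAT GAG GAT GTC AAG TTG ACT TGC GAC ACA TGT — no ATG→stop ORF.
Frame 2: CAT GGG TGT CAG GTG ACC CAT GGC AGT TAC AAG ATA AGG TAA ATC TGG ATG AGG ATG TCA AGT TGA CTT GCG ACA CAT GTT — ATG at 50, stop TGA at 65 → 18 nt; ATG at 56, stop TGA at 65 → 12 nt.
Frame 3: ATG GGT GTC AGG TGA CCC ATG GCA GTT ACA AGA TAA GGT AAA TCT GGA TGA GGA TGT CAA GTT GAC TTG CGA CAC ATG — ATG at 3, stop TGA at 15 → 15 nt; ATG at 21, stop TAA at 36 → 18 nt.
Longest: frame 2, positions 50–67, 18 nt = 6 codons = 5 aa. → 18 nucleotides.

18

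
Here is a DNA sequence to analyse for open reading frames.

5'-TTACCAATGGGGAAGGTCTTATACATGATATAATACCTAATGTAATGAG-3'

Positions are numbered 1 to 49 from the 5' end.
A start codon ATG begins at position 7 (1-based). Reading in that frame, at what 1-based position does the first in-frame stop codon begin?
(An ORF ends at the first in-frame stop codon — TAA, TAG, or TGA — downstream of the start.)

31

Codons from position 7: ATG (7–9), GGG (10–12), AAG (13–15), GTC (16–18), TTA (19–21), TAC (22–24), ATG (25–27), ATA (28–30), TAA (31–33).
TAA is a stop codon; it begins at position 31.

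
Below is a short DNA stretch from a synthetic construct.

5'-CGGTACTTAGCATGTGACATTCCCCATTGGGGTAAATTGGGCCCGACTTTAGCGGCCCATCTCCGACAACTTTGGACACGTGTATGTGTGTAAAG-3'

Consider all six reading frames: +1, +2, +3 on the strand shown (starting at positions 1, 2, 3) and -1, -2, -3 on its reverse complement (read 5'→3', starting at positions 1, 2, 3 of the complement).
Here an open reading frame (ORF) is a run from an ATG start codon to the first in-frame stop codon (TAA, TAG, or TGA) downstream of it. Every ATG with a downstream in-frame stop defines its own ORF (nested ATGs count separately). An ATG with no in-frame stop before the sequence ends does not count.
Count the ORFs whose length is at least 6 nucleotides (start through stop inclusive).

Reverse complement (5'→3'): CTTTACACACATACACGTGTCCAAAGTTGTCGGAGATGGGCCGCTAAAGTCGGGCCCAATTTACCCCAATGGGGAATGTCACATGCTAAGTACCG
Frame +1: CGG TAC TTA GCA TGT GAC ATT CCC CAT TGG GGT AAA TTG GGC CCG ACT TTA GCG GCC CAT CTC CGA CAA CTT TGG ACA CGT GTA TGT GTG TAA — no ATG→stop ORF.
Frame +2: GGT ACT TAG CAT GTG ACA TTC CCC ATT GGG GTA AAT TGG GCC CGA CTT TAG CGG CCC ATC TCC GAC AAC TTT GGA CAC GTG TAT GTG TGT AAA — no ATG→stop ORF.
Frame +3: GTA CTT AGC ATG TGA CAT TCC CCA TTG GGG TAA ATT GGG CCC GAC TTT AGC GGC CCA TCT CCG ACA ACT TTG GAC ACG TGT ATG TGT GTA AAG — ATG at 12, stop TGA at 15 → 6 nt.
Frame -1: CTT TAC ACA CAT ACA CGT GTC CAA AGT TGT CGG AGA TGG GCC GCT AAA GTC GGG CCC AAT TTA CCC CAA TGG GGA ATG TCA CAT GCT AAG TAC — no ATG→stop ORF.
Frame -2: TTT ACA CAC ATA CAC GTG TCC AAA GTT GTC GGA GAT GGG CCG CTA AAG TCG GGC CCA ATT TAC CCC AAT GGG GAA TGT CAC ATG CTA AGT ACC — no ATG→stop ORF.
Frame -3: TTA CAC ACA TAC ACG TGT CCA AAG TTG TCG GAG ATG GGC CGC TAA AGT CGG GCC CAA TTT ACC CCA ATG GGG AAT GTC ACA TGC TAA GTA CCG — ATG at 36, stop TAA at 45 → 12 nt; ATG at 69, stop TAA at 87 → 21 nt.
ORFs ≥ 6 nucleotides: frame +3 12–17 (6 nucleotides), frame -3 36–47 (12 nucleotides), frame -3 69–89 (21 nucleotides). Count = 3.

3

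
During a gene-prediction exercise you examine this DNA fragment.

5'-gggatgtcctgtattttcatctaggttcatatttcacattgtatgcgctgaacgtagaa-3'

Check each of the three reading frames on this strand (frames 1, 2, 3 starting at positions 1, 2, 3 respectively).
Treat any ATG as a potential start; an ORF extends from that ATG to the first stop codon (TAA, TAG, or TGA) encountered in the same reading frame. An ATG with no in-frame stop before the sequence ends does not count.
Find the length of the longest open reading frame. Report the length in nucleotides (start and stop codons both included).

21

Frame 1: GGG ATG TCC TGT ATT TTC ATC TAG GTT CAT ATT TCA CAT TGT ATG CGC TGA ACG TAG — ATG at 4, stop TAG at 22 → 21 nt; ATG at 43, stop TGA at 49 → 9 nt.
Frame 2: GGA TGT CCT GTA TTT TCA TCT AGG TTC ATA TTT CAC ATT GTA TGC GCT GAA CGT AGA — no ATG→stop ORF.
Frame 3: GAT GTC CTG TAT TTT CAT CTA GGT TCA TAT TTC ACA TTG TAT GCG CTG AAC GTA GAA — no ATG→stop ORF.
Longest: frame 1, positions 4–24, 21 nt = 7 codons = 6 aa. → 21 nucleotides.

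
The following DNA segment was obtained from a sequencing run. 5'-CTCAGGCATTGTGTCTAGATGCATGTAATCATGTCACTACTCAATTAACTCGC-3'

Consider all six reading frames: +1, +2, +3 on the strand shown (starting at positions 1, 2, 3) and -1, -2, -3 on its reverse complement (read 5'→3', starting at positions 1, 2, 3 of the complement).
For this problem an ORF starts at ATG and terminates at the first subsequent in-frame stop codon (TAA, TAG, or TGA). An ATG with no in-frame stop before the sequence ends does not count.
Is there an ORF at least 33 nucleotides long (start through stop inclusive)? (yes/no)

no

Reverse complement (5'→3'): GCGAGTTAATTGAGTAGTGACATGATTACATGCATCTAGACACAATGCCTGAG
Frame +1: CTC AGG CAT TGT GTC TAG ATG CAT GTA ATC ATG TCA CTA CTC AAT TAA CTC — ATG at 19, stop TAA at 46 → 30 nt; ATG at 31, stop TAA at 46 → 18 nt.
Frame +2: TCA GGC ATT GTG TCT AGA TGC ATG TAA TCA TGT CAC TAC TCA ATT AAC TCG — ATG at 23, stop TAA at 26 → 6 nt.
Frame +3: CAG GCA TTG TGT CTA GAT GCA TGT AAT CAT GTC ACT ACT CAA TTA ACT CGC — no ATG→stop ORF.
Frame -1: GCG AGT TAA TTG AGT AGT GAC ATG ATT ACA TGC ATC TAG ACA CAA TGC CTG — ATG at 22, stop TAG at 37 → 18 nt.
Frame -2: CGA GTT AAT TGA GTA GTG ACA TGA TTA CAT GCA TCT AGA CAC AAT GCC TGA — no ATG→stop ORF.
Frame -3: GAG TTA ATT GAG TAG TGA CAT GAT TAC ATG CAT CTA GAC ACA ATG CCT GAG — no ATG→stop ORF.
Largest ORF found is 30 nucleotides < 33, so no.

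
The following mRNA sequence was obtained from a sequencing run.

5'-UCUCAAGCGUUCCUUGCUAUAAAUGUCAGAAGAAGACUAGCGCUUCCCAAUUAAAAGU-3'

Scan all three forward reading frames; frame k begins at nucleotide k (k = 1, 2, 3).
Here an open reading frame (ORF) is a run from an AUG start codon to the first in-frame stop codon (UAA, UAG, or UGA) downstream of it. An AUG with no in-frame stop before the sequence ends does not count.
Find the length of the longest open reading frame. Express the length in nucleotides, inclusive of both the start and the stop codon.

18

Frame 1: UCU CAA GCG UUC CUU GCU AUA AAU GUC AGA AGA AGA CUA GCG CUU CCC AAU UAA AAG — no AUG→stop ORF.
Frame 2: CUC AAG CGU UCC UUG CUA UAA AUG UCA GAA GAA GAC UAG CGC UUC CCA AUU AAA AGU — AUG at 23, stop UAG at 38 → 18 nt.
Frame 3: UCA AGC GUU CCU UGC UAU AAA UGU CAG AAG AAG ACU AGC GCU UCC CAA UUA AAA — no AUG→stop ORF.
Longest: frame 2, positions 23–40, 18 nt = 6 codons = 5 aa. → 18 nucleotides.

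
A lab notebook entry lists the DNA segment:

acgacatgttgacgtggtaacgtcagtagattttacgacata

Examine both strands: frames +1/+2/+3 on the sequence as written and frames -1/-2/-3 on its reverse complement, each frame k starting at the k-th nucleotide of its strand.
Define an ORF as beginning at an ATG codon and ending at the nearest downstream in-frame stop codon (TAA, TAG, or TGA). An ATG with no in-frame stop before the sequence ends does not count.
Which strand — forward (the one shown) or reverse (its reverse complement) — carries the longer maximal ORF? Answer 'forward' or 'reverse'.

Reverse complement (5'→3'): TATGTCGTAAAATCTACTGACGTTACCACGTCAACATGTCGT
Frame +1: ACG ACA TGT TGA CGT GGT AAC GTC AGT AGA TTT TAC GAC ATA — no ATG→stop ORF.
Frame +2: CGA CAT GTT GAC GTG GTA ACG TCA GTA GAT TTT ACG ACA — no ATG→stop ORF.
Frame +3: GAC ATG TTG ACG TGG TAA CGT CAG TAG ATT TTA CGA CAT — ATG at 6, stop TAA at 18 → 15 nt.
Frame -1: TAT GTC GTA AAA TCT ACT GAC GTT ACC ACG TCA ACA TGT CGT — no ATG→stop ORF.
Frame -2: ATG TCG TAA AAT CTA CTG ACG TTA CCA CGT CAA CAT GTC — ATG at 2, stop TAA at 8 → 9 nt.
Frame -3: TGT CGT AAA ATC TAC TGA CGT TAC CAC GTC AAC ATG TCG — no ATG→stop ORF.
Forward-strand max 15 nt; reverse-strand max 9 nt. The forward strand has the longer ORF.

forward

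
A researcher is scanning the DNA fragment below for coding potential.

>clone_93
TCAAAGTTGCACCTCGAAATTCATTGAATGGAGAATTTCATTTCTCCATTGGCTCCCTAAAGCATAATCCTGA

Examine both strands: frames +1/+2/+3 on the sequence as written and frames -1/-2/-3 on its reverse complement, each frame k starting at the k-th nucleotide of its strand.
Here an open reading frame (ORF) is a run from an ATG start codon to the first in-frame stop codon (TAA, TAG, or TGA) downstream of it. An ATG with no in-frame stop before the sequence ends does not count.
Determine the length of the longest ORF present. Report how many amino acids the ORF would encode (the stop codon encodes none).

10

Reverse complement (5'→3'): TCAGGATTATGCTTTAGGGAGCCAATGGAGAAATGAAATTCTCCATTCAATGAATTTCGAGGTGCAACTTTGA
Frame +1: TCA AAG TTG CAC CTC GAA ATT CAT TGA ATG GAG AAT TTC ATT TCT CCA TTG GCT CCC TAA AGC ATA ATC CTG — ATG at 28, stop TAA at 58 → 33 nt.
Frame +2: CAA AGT TGC ACC TCG AAA TTC ATT GAA TGG AGA ATT TCA TTT CTC CAT TGG CTC CCT AAA GCA TAA TCC TGA — no ATG→stop ORF.
Frame +3: AAA GTT GCA CCT CGA AAT TCA TTG AAT GGA GAA TTT CAT TTC TCC ATT GGC TCC CTA AAG CAT AAT CCT — no ATG→stop ORF.
Frame -1: TCA GGA TTA TGC TTT AGG GAG CCA ATG GAG AAA TGA AAT TCT CCA TTC AAT GAA TTT CGA GGT GCA ACT TTG — ATG at 25, stop TGA at 34 → 12 nt.
Frame -2: CAG GAT TAT GCT TTA GGG AGC CAA TGG AGA AAT GAA ATT CTC CAT TCA ATG AAT TTC GAG GTG CAA CTT TGA — ATG at 50, stop TGA at 71 → 24 nt.
Frame -3: AGG ATT ATG CTT TAG GGA GCC AAT GGA GAA ATG AAA TTC TCC ATT CAA TGA ATT TCG AGG TGC AAC TTT — ATG at 9, stop TAG at 15 → 9 nt; ATG at 33, stop TGA at 51 → 21 nt.
Longest: frame +1, positions 28–60, 33 nt = 11 codons = 10 aa. → 10 amino acids.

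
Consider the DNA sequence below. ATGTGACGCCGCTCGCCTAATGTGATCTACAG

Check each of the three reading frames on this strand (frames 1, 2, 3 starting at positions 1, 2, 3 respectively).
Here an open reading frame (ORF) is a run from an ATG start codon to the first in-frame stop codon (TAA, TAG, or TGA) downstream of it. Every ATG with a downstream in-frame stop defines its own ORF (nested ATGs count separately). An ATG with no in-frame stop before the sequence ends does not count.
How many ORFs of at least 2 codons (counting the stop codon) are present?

Frame 1: ATG TGA CGC CGC TCG CCT AAT GTG ATC TAC — ATG at 1, stop TGA at 4 → 6 nt.
Frame 2: TGT GAC GCC GCT CGC CTA ATG TGA TCT ACA — ATG at 20, stop TGA at 23 → 6 nt.
Frame 3: GTG ACG CCG CTC GCC TAA TGT GAT CTA CAG — no ATG→stop ORF.
ORFs ≥ 2 codons: frame 1 1–6 (2 codons), frame 2 20–25 (2 codons). Count = 2.

2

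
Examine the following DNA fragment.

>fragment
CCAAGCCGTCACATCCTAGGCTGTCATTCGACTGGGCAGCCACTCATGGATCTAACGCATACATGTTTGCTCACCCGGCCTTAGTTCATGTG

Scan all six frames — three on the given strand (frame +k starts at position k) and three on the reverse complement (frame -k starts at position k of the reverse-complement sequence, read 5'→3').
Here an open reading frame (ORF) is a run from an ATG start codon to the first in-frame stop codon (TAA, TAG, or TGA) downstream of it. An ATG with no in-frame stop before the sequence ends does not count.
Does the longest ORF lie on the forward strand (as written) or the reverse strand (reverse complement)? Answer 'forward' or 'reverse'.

forward

Reverse complement (5'→3'): CACATGAACTAAGGCCGGGTGAGCAAACATGTATGCGTTAGATCCATGAGTGGCTGCCCAGTCGAATGACAGCCTAGGATGTGACGGCTTGG
Frame +1: CCA AGC CGT CAC ATC CTA GGC TGT CAT TCG ACT GGG CAG CCA CTC ATG GAT CTA ACG CAT ACA TGT TTG CTC ACC CGG CCT TAG TTC ATG — ATG at 46, stop TAG at 82 → 39 nt.
Frame +2: CAA GCC GTC ACA TCC TAG GCT GTC ATT CGA CTG GGC AGC CAC TCA TGG ATC TAA CGC ATA CAT GTT TGC TCA CCC GGC CTT AGT TCA TGT — no ATG→stop ORF.
Frame +3: AAG CCG TCA CAT CCT AGG CTG TCA TTC GAC TGG GCA GCC ACT CAT GGA TCT AAC GCA TAC ATG TTT GCT CAC CCG GCC TTA GTT CAT GTG — no ATG→stop ORF.
Frame -1: CAC ATG AAC TAA GGC CGG GTG AGC AAA CAT GTA TGC GTT AGA TCC ATG AGT GGC TGC CCA GTC GAA TGA CAG CCT AGG ATG TGA CGG CTT — ATG at 4, stop TAA at 10 → 9 nt; ATG at 46, stop TGA at 67 → 24 nt; ATG at 79, stop TGA at 82 → 6 nt.
Frame -2: ACA TGA ACT AAG GCC GGG TGA GCA AAC ATG TAT GCG TTA GAT CCA TGA GTG GCT GCC CAG TCG AAT GAC AGC CTA GGA TGT GAC GGC TTG — ATG at 29, stop TGA at 47 → 21 nt.
Frame -3: CAT GAA CTA AGG CCG GGT GAG CAA ACA TGT ATG CGT TAG ATC CAT GAG TGG CTG CCC AGT CGA ATG ACA GCC TAG GAT GTG ACG GCT TGG — ATG at 33, stop TAG at 39 → 9 nt; ATG at 66, stop TAG at 75 → 12 nt.
Forward-strand max 39 nt; reverse-strand max 24 nt. The forward strand has the longer ORF.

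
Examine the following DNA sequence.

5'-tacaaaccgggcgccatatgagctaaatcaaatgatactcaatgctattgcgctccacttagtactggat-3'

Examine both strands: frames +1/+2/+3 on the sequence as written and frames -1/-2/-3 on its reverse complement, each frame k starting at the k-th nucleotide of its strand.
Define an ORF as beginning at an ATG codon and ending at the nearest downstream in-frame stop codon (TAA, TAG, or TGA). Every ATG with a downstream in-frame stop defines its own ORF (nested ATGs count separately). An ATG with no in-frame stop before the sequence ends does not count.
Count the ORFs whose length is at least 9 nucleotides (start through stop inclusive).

Reverse complement (5'→3'): ATCCAGTACTAAGTGGAGCGCAATAGCATTGAGTATCATTTGATTTAGCTCATATGGCGCCCGGTTTGTA
Frame +1: TAC AAA CCG GGC GCC ATA TGA GCT AAA TCA AAT GAT ACT CAA TGC TAT TGC GCT CCA CTT AGT ACT GGA — no ATG→stop ORF.
Frame +2: ACA AAC CGG GCG CCA TAT GAG CTA AAT CAA ATG ATA CTC AAT GCT ATT GCG CTC CAC TTA GTA CTG GAT — no ATG→stop ORF.
Frame +3: CAA ACC GGG CGC CAT ATG AGC TAA ATC AAA TGA TAC TCA ATG CTA TTG CGC TCC ACT TAG TAC TGG — ATG at 18, stop TAA at 24 → 9 nt; ATG at 42, stop TAG at 60 → 21 nt.
Frame -1: ATC CAG TAC TAA GTG GAG CGC AAT AGC ATT GAG TAT CAT TTG ATT TAG CTC ATA TGG CGC CCG GTT TGT — no ATG→stop ORF.
Frame -2: TCC AGT ACT AAG TGG AGC GCA ATA GCA TTG AGT ATC ATT TGA TTT AGC TCA TAT GGC GCC CGG TTT GTA — no ATG→stop ORF.
Frame -3: CCA GTA CTA AGT GGA GCG CAA TAG CAT TGA GTA TCA TTT GAT TTA GCT CAT ATG GCG CCC GGT TTG — no ATG→stop ORF.
ORFs ≥ 9 nucleotides: frame +3 18–26 (9 nucleotides), frame +3 42–62 (21 nucleotides). Count = 2.

2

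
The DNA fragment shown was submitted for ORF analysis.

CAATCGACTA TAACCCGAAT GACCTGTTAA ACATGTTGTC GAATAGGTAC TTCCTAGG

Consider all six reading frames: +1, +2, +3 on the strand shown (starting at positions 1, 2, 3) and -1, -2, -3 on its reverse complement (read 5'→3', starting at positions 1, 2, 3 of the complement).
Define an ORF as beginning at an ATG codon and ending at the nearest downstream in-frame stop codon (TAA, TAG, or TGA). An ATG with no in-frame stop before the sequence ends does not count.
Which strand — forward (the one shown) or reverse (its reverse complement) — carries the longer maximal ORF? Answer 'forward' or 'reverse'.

Reverse complement (5'→3'): CCTAGGAAGTACCTATTCGACAACATGTTTAACAGGTCATTCGGGTTATAGTCGATTG
Frame +1: CAA TCG ACT ATA ACC CGA ATG ACC TGT TAA ACA TGT TGT CGA ATA GGT ACT TCC TAG — ATG at 19, stop TAA at 28 → 12 nt.
Frame +2: AAT CGA CTA TAA CCC GAA TGA CCT GTT AAA CAT GTT GTC GAA TAG GTA CTT CCT AGG — no ATG→stop ORF.
Frame +3: ATC GAC TAT AAC CCG AAT GAC CTG TTA AAC ATG TTG TCG AAT AGG TAC TTC CTA — no ATG→stop ORF.
Frame -1: CCT AGG AAG TAC CTA TTC GAC AAC ATG TTT AAC AGG TCA TTC GGG TTA TAG TCG ATT — ATG at 25, stop TAG at 49 → 27 nt.
Frame -2: CTA GGA AGT ACC TAT TCG ACA ACA TGT TTA ACA GGT CAT TCG GGT TAT AGT CGA TTG — no ATG→stop ORF.
Frame -3: TAG GAA GTA CCT ATT CGA CAA CAT GTT TAA CAG GTC ATT CGG GTT ATA GTC GAT — no ATG→stop ORF.
Forward-strand max 12 nt; reverse-strand max 27 nt. The reverse strand has the longer ORF.

reverse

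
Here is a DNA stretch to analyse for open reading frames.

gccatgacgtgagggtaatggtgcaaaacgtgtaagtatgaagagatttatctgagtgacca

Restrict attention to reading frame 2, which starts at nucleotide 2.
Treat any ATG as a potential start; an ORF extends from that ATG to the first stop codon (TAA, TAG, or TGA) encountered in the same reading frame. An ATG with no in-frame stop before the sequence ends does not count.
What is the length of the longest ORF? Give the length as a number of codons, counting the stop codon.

6

Frame 2: CCA TGA CGT GAG GGT AAT GGT GCA AAA CGT GTA AGT ATG AAG AGA TTT ATC TGA GTG ACC — ATG at 38, stop TGA at 53 → 18 nt.
Longest: frame 2, positions 38–55, 18 nt = 6 codons = 5 aa. → 6 codons.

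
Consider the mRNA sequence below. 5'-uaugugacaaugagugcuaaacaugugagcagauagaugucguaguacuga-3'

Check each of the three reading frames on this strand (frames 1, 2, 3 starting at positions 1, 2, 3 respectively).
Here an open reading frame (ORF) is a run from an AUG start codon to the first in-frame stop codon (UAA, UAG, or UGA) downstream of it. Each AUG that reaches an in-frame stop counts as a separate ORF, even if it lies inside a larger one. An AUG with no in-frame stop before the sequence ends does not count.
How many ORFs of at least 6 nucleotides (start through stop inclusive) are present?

4

Frame 1: UAU GUG ACA AUG AGU GCU AAA CAU GUG AGC AGA UAG AUG UCG UAG UAC UGA — AUG at 10, stop UAG at 34 → 27 nt; AUG at 37, stop UAG at 43 → 9 nt.
Frame 2: AUG UGA CAA UGA GUG CUA AAC AUG UGA GCA GAU AGA UGU CGU AGU ACU — AUG at 2, stop UGA at 5 → 6 nt; AUG at 23, stop UGA at 26 → 6 nt.
Frame 3: UGU GAC AAU GAG UGC UAA ACA UGU GAG CAG AUA GAU GUC GUA GUA CUG — no AUG→stop ORF.
ORFs ≥ 6 nucleotides: frame 1 10–36 (27 nucleotides), frame 1 37–45 (9 nucleotides), frame 2 2–7 (6 nucleotides), frame 2 23–28 (6 nucleotides). Count = 4.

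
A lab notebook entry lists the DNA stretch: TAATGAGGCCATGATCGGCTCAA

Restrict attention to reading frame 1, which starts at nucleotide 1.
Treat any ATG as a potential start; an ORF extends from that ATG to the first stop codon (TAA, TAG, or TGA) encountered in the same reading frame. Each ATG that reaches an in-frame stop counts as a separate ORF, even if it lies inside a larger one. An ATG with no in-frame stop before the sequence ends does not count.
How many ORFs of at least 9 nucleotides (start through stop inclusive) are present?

0

Frame 1: TAA TGA GGC CAT GAT CGG CTC — no ATG→stop ORF.
No ORF reaches 9 nucleotides. Count = 0.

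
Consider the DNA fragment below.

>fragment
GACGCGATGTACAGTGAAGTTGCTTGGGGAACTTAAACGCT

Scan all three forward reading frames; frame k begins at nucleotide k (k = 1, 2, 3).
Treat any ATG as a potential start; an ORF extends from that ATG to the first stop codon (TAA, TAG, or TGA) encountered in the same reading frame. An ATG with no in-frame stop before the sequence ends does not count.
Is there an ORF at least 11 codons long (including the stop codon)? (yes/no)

no

Frame 1: GAC GCG ATG TAC AGT GAA GTT GCT TGG GGA ACT TAA ACG — ATG at 7, stop TAA at 34 → 30 nt.
Frame 2: ACG CGA TGT ACA GTG AAG TTG CTT GGG GAA CTT AAA CGC — no ATG→stop ORF.
Frame 3: CGC GAT GTA CAG TGA AGT TGC TTG GGG AAC TTA AAC GCT — no ATG→stop ORF.
Largest ORF found is 10 codons < 11, so no.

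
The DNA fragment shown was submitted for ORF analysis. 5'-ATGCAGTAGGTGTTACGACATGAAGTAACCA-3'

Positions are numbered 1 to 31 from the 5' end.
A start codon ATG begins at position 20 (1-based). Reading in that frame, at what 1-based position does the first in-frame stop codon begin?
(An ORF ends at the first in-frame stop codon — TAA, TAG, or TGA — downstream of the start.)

26

Codons from position 20: ATG (20–22), AAG (23–25), TAA (26–28).
TAA is a stop codon; it begins at position 26.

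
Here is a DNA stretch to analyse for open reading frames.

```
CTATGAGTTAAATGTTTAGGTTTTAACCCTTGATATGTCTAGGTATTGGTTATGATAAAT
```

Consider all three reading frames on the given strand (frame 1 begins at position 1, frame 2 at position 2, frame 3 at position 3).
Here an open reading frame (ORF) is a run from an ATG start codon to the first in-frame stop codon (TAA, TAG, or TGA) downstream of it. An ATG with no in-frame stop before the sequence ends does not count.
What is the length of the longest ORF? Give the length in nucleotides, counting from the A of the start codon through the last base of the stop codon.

21

Frame 1: CTA TGA GTT AAA TGT TTA GGT TTT AAC CCT TGA TAT GTC TAG GTA TTG GTT ATG ATA AAT — no ATG→stop ORF.
Frame 2: TAT GAG TTA AAT GTT TAG GTT TTA ACC CTT GAT ATG TCT AGG TAT TGG TTA TGA TAA — ATG at 35, stop TGA at 53 → 21 nt.
Frame 3: ATG AGT TAA ATG TTT AGG TTT TAA CCC TTG ATA TGT CTA GGT ATT GGT TAT GAT AAA — ATG at 3, stop TAA at 9 → 9 nt; ATG at 12, stop TAA at 24 → 15 nt.
Longest: frame 2, positions 35–55, 21 nt = 7 codons = 6 aa. → 21 nucleotides.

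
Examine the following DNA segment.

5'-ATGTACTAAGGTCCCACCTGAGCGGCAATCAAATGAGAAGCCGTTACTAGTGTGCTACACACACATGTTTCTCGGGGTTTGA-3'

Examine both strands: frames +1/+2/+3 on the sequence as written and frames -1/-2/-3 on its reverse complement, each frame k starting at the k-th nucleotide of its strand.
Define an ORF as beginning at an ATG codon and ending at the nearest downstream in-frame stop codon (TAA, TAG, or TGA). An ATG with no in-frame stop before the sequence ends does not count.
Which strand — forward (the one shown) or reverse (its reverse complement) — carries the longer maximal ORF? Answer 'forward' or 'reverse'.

forward

Reverse complement (5'→3'): TCAAACCCCGAGAAACATGTGTGTGTAGCACACTAGTAACGGCTTCTCATTTGATTGCCGCTCAGGTGGGACCTTAGTACAT
Frame +1: ATG TAC TAA GGT CCC ACC TGA GCG GCA ATC AAA TGA GAA GCC GTT ACT AGT GTG CTA CAC ACA CAT GTT TCT CGG GGT TTG — ATG at 1, stop TAA at 7 → 9 nt.
Frame +2: TGT ACT AAG GTC CCA CCT GAG CGG CAA TCA AAT GAG AAG CCG TTA CTA GTG TGC TAC ACA CAC ATG TTT CTC GGG GTT TGA — ATG at 65, stop TGA at 80 → 18 nt.
Frame +3: GTA CTA AGG TCC CAC CTG AGC GGC AAT CAA ATG AGA AGC CGT TAC TAG TGT GCT ACA CAC ACA TGT TTC TCG GGG TTT — ATG at 33, stop TAG at 48 → 18 nt.
Frame -1: TCA AAC CCC GAG AAA CAT GTG TGT GTA GCA CAC TAG TAA CGG CTT CTC ATT TGA TTG CCG CTC AGG TGG GAC CTT AGT ACA — no ATG→stop ORF.
Frame -2: CAA ACC CCG AGA AAC ATG TGT GTG TAG CAC ACT AGT AAC GGC TTC TCA TTT GAT TGC CGC TCA GGT GGG ACC TTA GTA CAT — ATG at 17, stop TAG at 26 → 12 nt.
Frame -3: AAA CCC CGA GAA ACA TGT GTG TGT AGC ACA CTA GTA ACG GCT TCT CAT TTG ATT GCC GCT CAG GTG GGA CCT TAG TAC — no ATG→stop ORF.
Forward-strand max 18 nt; reverse-strand max 12 nt. The forward strand has the longer ORF.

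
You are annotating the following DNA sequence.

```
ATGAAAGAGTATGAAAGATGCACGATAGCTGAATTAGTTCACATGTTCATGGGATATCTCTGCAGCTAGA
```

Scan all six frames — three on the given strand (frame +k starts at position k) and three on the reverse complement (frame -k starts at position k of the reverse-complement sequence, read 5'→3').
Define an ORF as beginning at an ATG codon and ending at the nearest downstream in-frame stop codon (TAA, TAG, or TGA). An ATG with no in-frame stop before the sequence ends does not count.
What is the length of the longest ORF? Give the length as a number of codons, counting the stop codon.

Reverse complement (5'→3'): TCTAGCTGCAGAGATATCCCATGAACATGTGAACTAATTCAGCTATCGTGCATCTTTCATACTCTTTCAT
Frame +1: ATG AAA GAG TAT GAA AGA TGC ACG ATA GCT GAA TTA GTT CAC ATG TTC ATG GGA TAT CTC TGC AGC TAG — ATG at 1, stop TAG at 67 → 69 nt; ATG at 43, stop TAG at 67 → 27 nt; ATG at 49, stop TAG at 67 → 21 nt.
Frame +2: TGA AAG AGT ATG AAA GAT GCA CGA TAG CTG AAT TAG TTC ACA TGT TCA TGG GAT ATC TCT GCA GCT AGA — ATG at 11, stop TAG at 26 → 18 nt.
Frame +3: GAA AGA GTA TGA AAG ATG CAC GAT AGC TGA ATT AGT TCA CAT GTT CAT GGG ATA TCT CTG CAG CTA — ATG at 18, stop TGA at 30 → 15 nt.
Frame -1: TCT AGC TGC AGA GAT ATC CCA TGA ACA TGT GAA CTA ATT CAG CTA TCG TGC ATC TTT CAT ACT CTT TCA — no ATG→stop ORF.
Frame -2: CTA GCT GCA GAG ATA TCC CAT GAA CAT GTG AAC TAA TTC AGC TAT CGT GCA TCT TTC ATA CTC TTT CAT — no ATG→stop ORF.
Frame -3: TAG CTG CAG AGA TAT CCC ATG AAC ATG TGA ACT AAT TCA GCT ATC GTG CAT CTT TCA TAC TCT TTC — ATG at 21, stop TGA at 30 → 12 nt; ATG at 27, stop TGA at 30 → 6 nt.
Longest: frame +1, positions 1–69, 69 nt = 23 codons = 22 aa. → 23 codons.

23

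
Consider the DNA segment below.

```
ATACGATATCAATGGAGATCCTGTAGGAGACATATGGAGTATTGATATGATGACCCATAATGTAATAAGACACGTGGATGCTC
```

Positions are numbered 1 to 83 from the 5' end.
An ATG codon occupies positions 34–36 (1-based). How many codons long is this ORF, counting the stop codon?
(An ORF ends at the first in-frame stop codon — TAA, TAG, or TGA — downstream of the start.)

Codons from position 34: ATG (34–36), GAG (37–39), TAT (40–42), TGA (43–45).
TGA is the first in-frame stop; that's 4 codons including the stop.

4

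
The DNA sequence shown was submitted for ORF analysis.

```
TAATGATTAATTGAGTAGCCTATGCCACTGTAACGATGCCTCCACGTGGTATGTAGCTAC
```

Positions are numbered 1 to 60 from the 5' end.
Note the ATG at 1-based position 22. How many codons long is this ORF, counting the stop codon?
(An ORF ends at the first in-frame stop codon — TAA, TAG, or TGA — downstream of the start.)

Codons from position 22: ATG (22–24), CCA (25–27), CTG (28–30), TAA (31–33).
TAA is the first in-frame stop; that's 4 codons including the stop.

4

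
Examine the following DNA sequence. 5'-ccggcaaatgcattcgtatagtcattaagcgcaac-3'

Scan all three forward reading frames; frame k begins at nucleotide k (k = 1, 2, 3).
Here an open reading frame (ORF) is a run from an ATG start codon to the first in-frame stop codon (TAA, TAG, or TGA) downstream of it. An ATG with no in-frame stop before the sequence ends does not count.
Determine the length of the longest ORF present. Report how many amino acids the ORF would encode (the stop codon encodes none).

6

Frame 1: CCG GCA AAT GCA TTC GTA TAG TCA TTA AGC GCA — no ATG→stop ORF.
Frame 2: CGG CAA ATG CAT TCG TAT AGT CAT TAA GCG CAA — ATG at 8, stop TAA at 26 → 21 nt.
Frame 3: GGC AAA TGC ATT CGT ATA GTC ATT AAG CGC AAC — no ATG→stop ORF.
Longest: frame 2, positions 8–28, 21 nt = 7 codons = 6 aa. → 6 amino acids.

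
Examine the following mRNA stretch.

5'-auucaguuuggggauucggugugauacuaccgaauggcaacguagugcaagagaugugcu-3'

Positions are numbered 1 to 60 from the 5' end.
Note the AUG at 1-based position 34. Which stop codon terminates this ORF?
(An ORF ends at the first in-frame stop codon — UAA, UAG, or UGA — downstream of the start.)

UAG

Codons from position 34: AUG (34–36), GCA (37–39), ACG (40–42), UAG (43–45).
The first in-frame stop codon is UAG.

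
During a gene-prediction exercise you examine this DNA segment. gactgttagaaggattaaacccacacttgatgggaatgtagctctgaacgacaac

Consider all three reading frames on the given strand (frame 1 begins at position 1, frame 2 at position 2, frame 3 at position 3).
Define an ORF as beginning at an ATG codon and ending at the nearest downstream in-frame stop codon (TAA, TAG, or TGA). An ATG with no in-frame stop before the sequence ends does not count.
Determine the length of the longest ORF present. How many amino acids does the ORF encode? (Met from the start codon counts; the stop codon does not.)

Frame 1: GAC TGT TAG AAG GAT TAA ACC CAC ACT TGA TGG GAA TGT AGC TCT GAA CGA CAA — no ATG→stop ORF.
Frame 2: ACT GTT AGA AGG ATT AAA CCC ACA CTT GAT GGG AAT GTA GCT CTG AAC GAC AAC — no ATG→stop ORF.
Frame 3: CTG TTA GAA GGA TTA AAC CCA CAC TTG ATG GGA ATG TAG CTC TGA ACG ACA — ATG at 30, stop TAG at 39 → 12 nt; ATG at 36, stop TAG at 39 → 6 nt.
Longest: frame 3, positions 30–41, 12 nt = 4 codons = 3 aa. → 3 amino acids.

3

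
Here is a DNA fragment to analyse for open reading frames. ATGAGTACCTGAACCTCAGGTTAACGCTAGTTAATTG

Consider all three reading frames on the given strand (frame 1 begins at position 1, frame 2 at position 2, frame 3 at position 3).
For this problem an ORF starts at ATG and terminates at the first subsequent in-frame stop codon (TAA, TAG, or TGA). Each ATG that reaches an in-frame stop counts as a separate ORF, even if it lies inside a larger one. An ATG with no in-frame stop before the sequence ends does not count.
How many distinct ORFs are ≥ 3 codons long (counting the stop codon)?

Frame 1: ATG AGT ACC TGA ACC TCA GGT TAA CGC TAG TTA ATT — ATG at 1, stop TGA at 10 → 12 nt.
Frame 2: TGA GTA CCT GAA CCT CAG GTT AAC GCT AGT TAA TTG — no ATG→stop ORF.
Frame 3: GAG TAC CTG AAC CTC AGG TTA ACG CTA GTT AAT — no ATG→stop ORF.
ORFs ≥ 3 codons: frame 1 1–12 (4 codons). Count = 1.

1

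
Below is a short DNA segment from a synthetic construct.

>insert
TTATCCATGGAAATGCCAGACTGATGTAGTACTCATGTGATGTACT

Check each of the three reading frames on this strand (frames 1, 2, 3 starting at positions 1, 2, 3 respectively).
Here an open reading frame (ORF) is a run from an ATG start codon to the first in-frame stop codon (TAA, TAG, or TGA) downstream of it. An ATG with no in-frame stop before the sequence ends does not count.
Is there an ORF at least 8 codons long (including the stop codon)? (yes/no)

no

Frame 1: TTA TCC ATG GAA ATG CCA GAC TGA TGT AGT ACT CAT GTG ATG TAC — ATG at 7, stop TGA at 22 → 18 nt; ATG at 13, stop TGA at 22 → 12 nt.
Frame 2: TAT CCA TGG AAA TGC CAG ACT GAT GTA GTA CTC ATG TGA TGT ACT — ATG at 35, stop TGA at 38 → 6 nt.
Frame 3: ATC CAT GGA AAT GCC AGA CTG ATG TAG TAC TCA TGT GAT GTA — ATG at 24, stop TAG at 27 → 6 nt.
Largest ORF found is 6 codons < 8, so no.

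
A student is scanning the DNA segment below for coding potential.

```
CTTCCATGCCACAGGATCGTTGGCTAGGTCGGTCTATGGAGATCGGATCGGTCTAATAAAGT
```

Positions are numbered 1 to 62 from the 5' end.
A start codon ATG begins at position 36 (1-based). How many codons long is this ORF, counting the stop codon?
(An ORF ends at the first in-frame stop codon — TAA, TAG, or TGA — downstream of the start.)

7

Codons from position 36: ATG (36–38), GAG (39–41), ATC (42–44), GGA (45–47), TCG (48–50), GTC (51–53), TAA (54–56).
TAA is the first in-frame stop; that's 7 codons including the stop.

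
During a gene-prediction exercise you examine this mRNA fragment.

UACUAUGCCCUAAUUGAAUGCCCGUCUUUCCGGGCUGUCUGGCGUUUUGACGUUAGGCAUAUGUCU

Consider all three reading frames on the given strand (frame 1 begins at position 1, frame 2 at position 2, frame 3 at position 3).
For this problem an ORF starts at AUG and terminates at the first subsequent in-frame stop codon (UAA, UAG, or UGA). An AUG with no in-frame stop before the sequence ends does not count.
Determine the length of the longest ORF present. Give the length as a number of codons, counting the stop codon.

11

Frame 1: UAC UAU GCC CUA AUU GAA UGC CCG UCU UUC CGG GCU GUC UGG CGU UUU GAC GUU AGG CAU AUG UCU — no AUG→stop ORF.
Frame 2: ACU AUG CCC UAA UUG AAU GCC CGU CUU UCC GGG CUG UCU GGC GUU UUG ACG UUA GGC AUA UGU — AUG at 5, stop UAA at 11 → 9 nt.
Frame 3: CUA UGC CCU AAU UGA AUG CCC GUC UUU CCG GGC UGU CUG GCG UUU UGA CGU UAG GCA UAU GUC — AUG at 18, stop UGA at 48 → 33 nt.
Longest: frame 3, positions 18–50, 33 nt = 11 codons = 10 aa. → 11 codons.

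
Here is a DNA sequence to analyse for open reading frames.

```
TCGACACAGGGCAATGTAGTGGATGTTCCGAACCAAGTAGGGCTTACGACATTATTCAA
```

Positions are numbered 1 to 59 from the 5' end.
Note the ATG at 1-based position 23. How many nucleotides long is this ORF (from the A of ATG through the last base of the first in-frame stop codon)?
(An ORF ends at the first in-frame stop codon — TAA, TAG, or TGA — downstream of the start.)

18

Codons from position 23: ATG (23–25), TTC (26–28), CGA (29–31), ACC (32–34), AAG (35–37), TAG (38–40).
TAG is the first in-frame stop; ORF spans 23–40, 18 nucleotides.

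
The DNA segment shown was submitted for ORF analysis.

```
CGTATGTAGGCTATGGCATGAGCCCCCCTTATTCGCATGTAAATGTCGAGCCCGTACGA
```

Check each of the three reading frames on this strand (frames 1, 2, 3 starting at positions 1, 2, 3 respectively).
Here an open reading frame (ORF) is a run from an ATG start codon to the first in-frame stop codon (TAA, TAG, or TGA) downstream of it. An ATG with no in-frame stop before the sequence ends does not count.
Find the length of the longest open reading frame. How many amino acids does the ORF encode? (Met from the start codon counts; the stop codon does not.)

2

Frame 1: CGT ATG TAG GCT ATG GCA TGA GCC CCC CTT ATT CGC ATG TAA ATG TCG AGC CCG TAC — ATG at 4, stop TAG at 7 → 6 nt; ATG at 13, stop TGA at 19 → 9 nt; ATG at 37, stop TAA at 40 → 6 nt.
Frame 2: GTA TGT AGG CTA TGG CAT GAG CCC CCC TTA TTC GCA TGT AAA TGT CGA GCC CGT ACG — no ATG→stop ORF.
Frame 3: TAT GTA GGC TAT GGC ATG AGC CCC CCT TAT TCG CAT GTA AAT GTC GAG CCC GTA CGA — no ATG→stop ORF.
Longest: frame 1, positions 13–21, 9 nt = 3 codons = 2 aa. → 2 amino acids.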